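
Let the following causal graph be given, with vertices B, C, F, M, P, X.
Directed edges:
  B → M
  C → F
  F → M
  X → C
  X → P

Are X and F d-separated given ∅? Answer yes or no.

Bayes-Ball from X | ∅ reaches {C,F,M,P}.
F ∈ reach(X|∅) ⇒ X ⊥̸ F | ∅.

No — X and F are d-connected given ∅.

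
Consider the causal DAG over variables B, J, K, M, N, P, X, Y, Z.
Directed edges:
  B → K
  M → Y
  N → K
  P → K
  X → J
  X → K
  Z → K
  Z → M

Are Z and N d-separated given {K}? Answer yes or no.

Bayes-Ball from Z | {K} reaches {B,J,M,N,P,X,Y}.
N ∈ reach(Z|{K}) ⇒ Z ⊥̸ N | {K}.

No — Z and N are d-connected given {K}.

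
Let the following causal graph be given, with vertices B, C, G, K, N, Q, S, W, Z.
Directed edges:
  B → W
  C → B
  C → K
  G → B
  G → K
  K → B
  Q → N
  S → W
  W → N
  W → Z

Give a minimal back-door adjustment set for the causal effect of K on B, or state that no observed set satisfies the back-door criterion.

K→B: minimal back-door set {C, G}.

desc(K)\{K}={B,N,W,Z}; candidates ⊆ {C,G,Q,S}.
size 0: {}; under {} K still reaches {B,C,G,N,W,Z} ∋ B.
size 1: {C}, {G}, {Q} …(+1); under {C} K still reaches {B,G,N,W,Z} ∋ B.
{C,G}: K⊥B given {C,G} in G with K→· removed — back-door holds.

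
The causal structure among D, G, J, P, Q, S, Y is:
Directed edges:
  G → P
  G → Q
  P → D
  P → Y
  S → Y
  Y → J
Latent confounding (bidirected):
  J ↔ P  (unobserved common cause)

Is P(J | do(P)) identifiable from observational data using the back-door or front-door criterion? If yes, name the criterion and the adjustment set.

desc(P)\{P}={D,J,Y}; candidates ⊆ {G,Q,S}.
P↔J: latent back-door arc(s) into P.
size 0: {}; under {} P still reaches {G,J,Q} ∋ J.
size 1: {G}, {Q}, {S}; under {G} P still reaches {J} ∋ J.
size 2: {G,Q}, {G,S}, {Q,S}; under {G,Q} P still reaches {J} ∋ J.
P↔J cannot be blocked by any observed set — no back-door set.
{Y}: (i) intercepts every directed P→J path; (ii) no back-door P→{Y}; (iii) {P} blocks every back-door {Y}→J. Front-door holds.
P(J|do(P)) = Σ_{Y} P(Y|P) Σ_{P'} P(J|Y,P')P(P').

P(J|do(P)): frontdoor, adjust for {Y}.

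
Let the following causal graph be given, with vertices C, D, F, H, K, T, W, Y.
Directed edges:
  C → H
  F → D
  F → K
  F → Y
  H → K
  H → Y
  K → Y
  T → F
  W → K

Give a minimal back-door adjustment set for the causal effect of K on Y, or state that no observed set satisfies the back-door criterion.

K→Y: minimal back-door set {F, H}.

desc(K)\{K}={Y}; candidates ⊆ {C,D,F,H,T,W}.
size 0: {}; under {} K still reaches {C,D,F,H,T,W,Y} ∋ Y.
size 1: {C}, {D}, {F} …(+3); under {C} K still reaches {D,F,H,T,W,Y} ∋ Y.
{F,H}: K⊥Y given {F,H} in G with K→· removed — back-door holds.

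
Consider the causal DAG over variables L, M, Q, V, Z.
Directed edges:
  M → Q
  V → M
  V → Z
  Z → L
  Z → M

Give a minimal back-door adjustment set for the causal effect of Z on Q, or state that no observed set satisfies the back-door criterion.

Z→Q: minimal back-door set {V}.

desc(Z)\{Z}={L,M,Q}; candidates ⊆ {V}.
size 0: {}; under {} Z still reaches {M,Q,V} ∋ Q.
{V}: Z⊥Q given {V} in G with Z→· removed — back-door holds.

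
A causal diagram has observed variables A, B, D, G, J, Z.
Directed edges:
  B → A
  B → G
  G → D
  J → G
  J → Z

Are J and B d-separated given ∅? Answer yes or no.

Bayes-Ball from J | ∅ reaches {D,G,Z}.
B ∉ reach(J|∅) ⇒ J ⊥ B | ∅.

Yes — J ⊥ B | ∅.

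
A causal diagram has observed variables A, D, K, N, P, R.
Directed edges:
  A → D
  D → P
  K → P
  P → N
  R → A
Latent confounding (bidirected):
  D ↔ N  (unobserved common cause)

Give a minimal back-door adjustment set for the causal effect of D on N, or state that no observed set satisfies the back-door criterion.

D→N: no observed back-door set.

desc(D)\{D}={N,P}; candidates ⊆ {A,K,R}.
D↔N: latent back-door arc(s) into D.
size 0: {}; under {} D still reaches {A,N,R} ∋ N.
size 1: {A}, {K}, {R}; under {A} D still reaches {N} ∋ N.
size 2: {A,K}, {A,R}, {K,R}; under {A,K} D still reaches {N} ∋ N.
D↔N cannot be blocked by any observed set — no back-door set.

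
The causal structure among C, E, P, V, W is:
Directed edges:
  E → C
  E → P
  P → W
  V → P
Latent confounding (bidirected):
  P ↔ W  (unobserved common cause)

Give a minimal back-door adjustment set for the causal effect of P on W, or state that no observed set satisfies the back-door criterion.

desc(P)\{P}={W}; candidates ⊆ {C,E,V}.
P↔W: latent back-door arc(s) into P.
size 0: {}; under {} P still reaches {C,E,V,W} ∋ W.
size 1: {C}, {E}, {V}; under {C} P still reaches {E,V,W} ∋ W.
size 2: {C,E}, {C,V}, {E,V}; under {C,E} P still reaches {V,W} ∋ W.
P↔W cannot be blocked by any observed set — no back-door set.

P→W: no observed back-door set.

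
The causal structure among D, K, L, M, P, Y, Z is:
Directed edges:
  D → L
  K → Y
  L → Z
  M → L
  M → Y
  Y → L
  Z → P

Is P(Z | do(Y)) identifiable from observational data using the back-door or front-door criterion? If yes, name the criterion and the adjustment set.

desc(Y)\{Y}={L,P,Z}; candidates ⊆ {D,K,M}.
size 0: {}; under {} Y still reaches {K,L,M,P,Z} ∋ Z.
{M}: Y⊥Z given {M} in G with Y→· removed — back-door holds.
P(Z|do(Y)) = Σ_{M} P(Z|Y,M)·P(M).

P(Z|do(Y)): backdoor, adjust for {M}.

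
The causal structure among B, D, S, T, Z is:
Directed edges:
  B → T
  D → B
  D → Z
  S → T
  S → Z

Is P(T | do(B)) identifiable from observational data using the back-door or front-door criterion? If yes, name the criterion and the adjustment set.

P(T|do(B)): backdoor, adjust for ∅.

desc(B)\{B}={T}; candidates ⊆ {D,S,Z}.
∅: B⊥T given ∅ in G with B→· removed — back-door holds.
P(T|do(B)) = P(T|B) — no adjustment needed.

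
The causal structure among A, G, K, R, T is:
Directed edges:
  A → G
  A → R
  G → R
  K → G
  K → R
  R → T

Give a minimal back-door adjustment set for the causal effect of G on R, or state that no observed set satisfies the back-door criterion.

desc(G)\{G}={R,T}; candidates ⊆ {A,K}.
size 0: {}; under {} G still reaches {A,K,R,T} ∋ R.
size 1: {A}, {K}; under {A} G still reaches {K,R,T} ∋ R.
{A,K}: G⊥R given {A,K} in G with G→· removed — back-door holds.

G→R: minimal back-door set {A, K}.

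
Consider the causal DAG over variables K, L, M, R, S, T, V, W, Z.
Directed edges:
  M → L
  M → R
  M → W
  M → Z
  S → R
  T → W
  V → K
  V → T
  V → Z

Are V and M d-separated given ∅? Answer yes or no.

Yes — V ⊥ M | ∅.

Bayes-Ball from V | ∅ reaches {K,T,W,Z}.
M ∉ reach(V|∅) ⇒ V ⊥ M | ∅.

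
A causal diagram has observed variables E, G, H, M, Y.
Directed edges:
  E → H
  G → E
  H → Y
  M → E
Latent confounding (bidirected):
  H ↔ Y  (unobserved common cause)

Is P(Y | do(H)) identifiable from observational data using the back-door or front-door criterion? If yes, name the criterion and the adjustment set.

desc(H)\{H}={Y}; candidates ⊆ {E,G,M}.
H↔Y: latent back-door arc(s) into H.
size 0: {}; under {} H still reaches {E,G,M,Y} ∋ Y.
size 1: {E}, {G}, {M}; under {E} H still reaches {Y} ∋ Y.
size 2: {E,G}, {E,M}, {G,M}; under {E,G} H still reaches {Y} ∋ Y.
H↔Y cannot be blocked by any observed set — no back-door set.
No mediator lies on a directed H→…→Y path.
Neither criterion identifies P(Y|do(H)) in this graph.

P(Y|do(H)): not identifiable (no BD/FD set).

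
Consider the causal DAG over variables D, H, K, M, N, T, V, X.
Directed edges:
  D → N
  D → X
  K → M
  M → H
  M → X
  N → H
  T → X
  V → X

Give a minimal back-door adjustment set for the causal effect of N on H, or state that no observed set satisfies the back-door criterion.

desc(N)\{N}={H}; candidates ⊆ {D,K,M,T,V,X}.
∅: N⊥H given ∅ in G with N→· removed — back-door holds.

N→H: minimal back-door set ∅.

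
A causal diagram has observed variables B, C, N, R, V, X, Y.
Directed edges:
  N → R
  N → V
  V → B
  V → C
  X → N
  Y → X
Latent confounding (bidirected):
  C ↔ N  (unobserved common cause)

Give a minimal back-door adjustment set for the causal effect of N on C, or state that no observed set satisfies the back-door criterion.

desc(N)\{N}={B,C,R,V}; candidates ⊆ {X,Y}.
N↔C: latent back-door arc(s) into N.
size 0: {}; under {} N still reaches {C,X,Y} ∋ C.
size 1: {X}, {Y}; under {X} N still reaches {C} ∋ C.
size 2: {X,Y}; under {X,Y} N still reaches {C} ∋ C.
N↔C cannot be blocked by any observed set — no back-door set.

N→C: no observed back-door set.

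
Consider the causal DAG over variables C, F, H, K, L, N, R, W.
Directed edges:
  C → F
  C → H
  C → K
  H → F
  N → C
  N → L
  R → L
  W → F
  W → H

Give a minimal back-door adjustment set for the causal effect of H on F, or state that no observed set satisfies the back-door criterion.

desc(H)\{H}={F}; candidates ⊆ {C,K,L,N,R,W}.
size 0: {}; under {} H still reaches {C,F,K,L,N,W} ∋ F.
size 1: {C}, {K}, {L} …(+3); under {C} H still reaches {F,W} ∋ F.
{C,W}: H⊥F given {C,W} in G with H→· removed — back-door holds.

H→F: minimal back-door set {C, W}.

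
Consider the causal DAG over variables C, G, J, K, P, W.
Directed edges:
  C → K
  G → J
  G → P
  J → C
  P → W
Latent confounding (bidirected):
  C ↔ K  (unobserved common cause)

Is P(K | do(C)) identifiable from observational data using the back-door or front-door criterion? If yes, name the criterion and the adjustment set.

desc(C)\{C}={K}; candidates ⊆ {G,J,P,W}.
C↔K: latent back-door arc(s) into C.
size 0: {}; under {} C still reaches {G,J,K,P,W} ∋ K.
size 1: {G}, {J}, {P} …(+1); under {G} C still reaches {J,K} ∋ K.
size 2: {G,J}, {G,P}, {G,W} …(+3); under {G,J} C still reaches {K} ∋ K.
C↔K cannot be blocked by any observed set — no back-door set.
No mediator lies on a directed C→…→K path.
Neither criterion identifies P(K|do(C)) in this graph.

P(K|do(C)): not identifiable (no BD/FD set).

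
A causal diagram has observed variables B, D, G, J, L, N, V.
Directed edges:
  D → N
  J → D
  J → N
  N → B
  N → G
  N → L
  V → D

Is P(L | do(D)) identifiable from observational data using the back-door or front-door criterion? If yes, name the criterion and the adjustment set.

P(L|do(D)): backdoor, adjust for {J}.

desc(D)\{D}={B,G,L,N}; candidates ⊆ {J,V}.
size 0: {}; under {} D still reaches {B,G,J,L,N,V} ∋ L.
{J}: D⊥L given {J} in G with D→· removed — back-door holds.
P(L|do(D)) = Σ_{J} P(L|D,J)·P(J).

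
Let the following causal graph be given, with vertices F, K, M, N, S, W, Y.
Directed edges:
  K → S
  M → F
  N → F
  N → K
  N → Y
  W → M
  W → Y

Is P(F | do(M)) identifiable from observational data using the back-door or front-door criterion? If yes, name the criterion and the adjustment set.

desc(M)\{M}={F}; candidates ⊆ {K,N,S,W,Y}.
∅: M⊥F given ∅ in G with M→· removed — back-door holds.
P(F|do(M)) = P(F|M) — no adjustment needed.

P(F|do(M)): backdoor, adjust for ∅.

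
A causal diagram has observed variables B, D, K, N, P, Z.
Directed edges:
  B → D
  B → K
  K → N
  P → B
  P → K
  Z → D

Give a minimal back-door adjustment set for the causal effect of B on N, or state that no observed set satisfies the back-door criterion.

desc(B)\{B}={D,K,N}; candidates ⊆ {P,Z}.
size 0: {}; under {} B still reaches {K,N,P} ∋ N.
{P}: B⊥N given {P} in G with B→· removed — back-door holds.

B→N: minimal back-door set {P}.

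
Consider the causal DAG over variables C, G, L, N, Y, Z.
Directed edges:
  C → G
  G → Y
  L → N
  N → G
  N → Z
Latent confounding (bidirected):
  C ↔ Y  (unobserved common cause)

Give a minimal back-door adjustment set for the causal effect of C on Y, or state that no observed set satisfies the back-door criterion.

C→Y: no observed back-door set.

desc(C)\{C}={G,Y}; candidates ⊆ {L,N,Z}.
C↔Y: latent back-door arc(s) into C.
size 0: {}; under {} C still reaches {Y} ∋ Y.
size 1: {L}, {N}, {Z}; under {L} C still reaches {Y} ∋ Y.
size 2: {L,N}, {L,Z}, {N,Z}; under {L,N} C still reaches {Y} ∋ Y.
C↔Y cannot be blocked by any observed set — no back-door set.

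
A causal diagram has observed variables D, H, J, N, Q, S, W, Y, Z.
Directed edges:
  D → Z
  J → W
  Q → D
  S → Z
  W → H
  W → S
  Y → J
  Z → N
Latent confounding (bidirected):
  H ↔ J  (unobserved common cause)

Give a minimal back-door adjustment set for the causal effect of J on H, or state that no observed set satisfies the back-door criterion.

J→H: no observed back-door set.

desc(J)\{J}={H,N,S,W,Z}; candidates ⊆ {D,Q,Y}.
J↔H: latent back-door arc(s) into J.
size 0: {}; under {} J still reaches {H,Y} ∋ H.
size 1: {D}, {Q}, {Y}; under {D} J still reaches {H,Y} ∋ H.
size 2: {D,Q}, {D,Y}, {Q,Y}; under {D,Q} J still reaches {H,Y} ∋ H.
J↔H cannot be blocked by any observed set — no back-door set.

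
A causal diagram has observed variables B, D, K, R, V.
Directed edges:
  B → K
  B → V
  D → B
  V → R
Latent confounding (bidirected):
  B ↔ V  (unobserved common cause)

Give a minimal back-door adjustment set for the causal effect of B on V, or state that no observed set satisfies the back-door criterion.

desc(B)\{B}={K,R,V}; candidates ⊆ {D}.
B↔V: latent back-door arc(s) into B.
size 0: {}; under {} B still reaches {D,R,V} ∋ V.
size 1: {D}; under {D} B still reaches {R,V} ∋ V.
B↔V cannot be blocked by any observed set — no back-door set.

B→V: no observed back-door set.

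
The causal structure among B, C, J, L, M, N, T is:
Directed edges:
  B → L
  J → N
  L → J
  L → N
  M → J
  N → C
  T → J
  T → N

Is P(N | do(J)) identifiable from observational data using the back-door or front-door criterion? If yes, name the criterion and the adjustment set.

desc(J)\{J}={C,N}; candidates ⊆ {B,L,M,T}.
size 0: {}; under {} J still reaches {B,C,L,M,N,T} ∋ N.
size 1: {B}, {L}, {M} …(+1); under {B} J still reaches {C,L,M,N,T} ∋ N.
{L,T}: J⊥N given {L,T} in G with J→· removed — back-door holds.
P(N|do(J)) = Σ_{L,T} P(N|J,L,T)·P(L,T).

P(N|do(J)): backdoor, adjust for {L, T}.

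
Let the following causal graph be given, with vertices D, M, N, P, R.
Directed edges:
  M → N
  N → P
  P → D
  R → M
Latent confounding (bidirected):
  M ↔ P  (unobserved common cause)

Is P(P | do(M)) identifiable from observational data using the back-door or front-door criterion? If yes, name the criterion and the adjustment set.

desc(M)\{M}={D,N,P}; candidates ⊆ {R}.
M↔P: latent back-door arc(s) into M.
size 0: {}; under {} M still reaches {D,P,R} ∋ P.
size 1: {R}; under {R} M still reaches {D,P} ∋ P.
M↔P cannot be blocked by any observed set — no back-door set.
{N}: (i) intercepts every directed M→P path; (ii) no back-door M→{N}; (iii) {M} blocks every back-door {N}→P. Front-door holds.
P(P|do(M)) = Σ_{N} P(N|M) Σ_{M'} P(P|N,M')P(M').

P(P|do(M)): frontdoor, adjust for {N}.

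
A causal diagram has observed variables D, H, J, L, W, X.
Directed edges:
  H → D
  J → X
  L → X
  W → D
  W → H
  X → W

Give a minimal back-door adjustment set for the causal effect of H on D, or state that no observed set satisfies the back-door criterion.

desc(H)\{H}={D}; candidates ⊆ {J,L,W,X}.
size 0: {}; under {} H still reaches {D,J,L,W,X} ∋ D.
{W}: H⊥D given {W} in G with H→· removed — back-door holds.

H→D: minimal back-door set {W}.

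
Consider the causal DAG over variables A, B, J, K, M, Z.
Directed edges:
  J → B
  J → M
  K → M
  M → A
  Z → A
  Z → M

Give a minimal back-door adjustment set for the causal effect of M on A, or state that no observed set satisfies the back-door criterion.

desc(M)\{M}={A}; candidates ⊆ {B,J,K,Z}.
size 0: {}; under {} M still reaches {A,B,J,K,Z} ∋ A.
{Z}: M⊥A given {Z} in G with M→· removed — back-door holds.

M→A: minimal back-door set {Z}.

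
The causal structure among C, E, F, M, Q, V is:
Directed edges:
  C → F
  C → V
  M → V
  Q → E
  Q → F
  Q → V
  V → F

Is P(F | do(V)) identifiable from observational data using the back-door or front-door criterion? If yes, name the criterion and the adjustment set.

desc(V)\{V}={F}; candidates ⊆ {C,E,M,Q}.
size 0: {}; under {} V still reaches {C,E,F,M,Q} ∋ F.
size 1: {C}, {E}, {M} …(+1); under {C} V still reaches {E,F,M,Q} ∋ F.
{C,Q}: V⊥F given {C,Q} in G with V→· removed — back-door holds.
P(F|do(V)) = Σ_{C,Q} P(F|V,C,Q)·P(C,Q).

P(F|do(V)): backdoor, adjust for {C, Q}.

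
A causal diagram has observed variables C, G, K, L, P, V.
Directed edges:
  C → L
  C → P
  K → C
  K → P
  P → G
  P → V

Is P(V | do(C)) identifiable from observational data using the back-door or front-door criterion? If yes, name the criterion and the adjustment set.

desc(C)\{C}={G,L,P,V}; candidates ⊆ {K}.
size 0: {}; under {} C still reaches {G,K,P,V} ∋ V.
{K}: C⊥V given {K} in G with C→· removed — back-door holds.
P(V|do(C)) = Σ_{K} P(V|C,K)·P(K).

P(V|do(C)): backdoor, adjust for {K}.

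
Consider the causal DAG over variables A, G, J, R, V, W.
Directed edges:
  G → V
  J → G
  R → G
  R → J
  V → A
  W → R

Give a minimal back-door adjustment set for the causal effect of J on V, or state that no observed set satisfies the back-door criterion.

J→V: minimal back-door set {R}.

desc(J)\{J}={A,G,V}; candidates ⊆ {R,W}.
size 0: {}; under {} J still reaches {A,G,R,V,W} ∋ V.
{R}: J⊥V given {R} in G with J→· removed — back-door holds.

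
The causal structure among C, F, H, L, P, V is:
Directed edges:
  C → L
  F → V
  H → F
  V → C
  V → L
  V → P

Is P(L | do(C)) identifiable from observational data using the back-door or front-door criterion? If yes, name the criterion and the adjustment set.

desc(C)\{C}={L}; candidates ⊆ {F,H,P,V}.
size 0: {}; under {} C still reaches {F,H,L,P,V} ∋ L.
{V}: C⊥L given {V} in G with C→· removed — back-door holds.
P(L|do(C)) = Σ_{V} P(L|C,V)·P(V).

P(L|do(C)): backdoor, adjust for {V}.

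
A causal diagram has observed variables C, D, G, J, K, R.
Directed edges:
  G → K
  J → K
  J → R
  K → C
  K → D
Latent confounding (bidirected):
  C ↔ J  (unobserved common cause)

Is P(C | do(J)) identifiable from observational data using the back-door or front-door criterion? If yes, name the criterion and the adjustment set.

desc(J)\{J}={C,D,K,R}; candidates ⊆ {G}.
J↔C: latent back-door arc(s) into J.
size 0: {}; under {} J still reaches {C} ∋ C.
size 1: {G}; under {G} J still reaches {C} ∋ C.
J↔C cannot be blocked by any observed set — no back-door set.
{K}: (i) intercepts every directed J→C path; (ii) no back-door J→{K}; (iii) {J} blocks every back-door {K}→C. Front-door holds.
P(C|do(J)) = Σ_{K} P(K|J) Σ_{J'} P(C|K,J')P(J').

P(C|do(J)): frontdoor, adjust for {K}.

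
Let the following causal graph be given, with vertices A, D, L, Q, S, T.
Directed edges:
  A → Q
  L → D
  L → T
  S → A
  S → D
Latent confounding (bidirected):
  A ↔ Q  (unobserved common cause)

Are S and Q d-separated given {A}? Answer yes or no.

No — S and Q are d-connected given {A}.

Bayes-Ball from S | {A} reaches {D,Q}.
Q ∈ reach(S|{A}) ⇒ S ⊥̸ Q | {A}.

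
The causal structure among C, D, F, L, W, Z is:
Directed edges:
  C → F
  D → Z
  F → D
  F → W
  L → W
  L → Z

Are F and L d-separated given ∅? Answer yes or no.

Bayes-Ball from F | ∅ reaches {C,D,W,Z}.
L ∉ reach(F|∅) ⇒ F ⊥ L | ∅.

Yes — F ⊥ L | ∅.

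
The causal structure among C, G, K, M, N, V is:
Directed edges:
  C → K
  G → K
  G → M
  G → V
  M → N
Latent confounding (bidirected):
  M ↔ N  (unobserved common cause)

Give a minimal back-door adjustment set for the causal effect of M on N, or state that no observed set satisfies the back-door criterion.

M→N: no observed back-door set.

desc(M)\{M}={N}; candidates ⊆ {C,G,K,V}.
M↔N: latent back-door arc(s) into M.
size 0: {}; under {} M still reaches {G,K,N,V} ∋ N.
size 1: {C}, {G}, {K} …(+1); under {C} M still reaches {G,K,N,V} ∋ N.
size 2: {C,G}, {C,K}, {C,V} …(+3); under {C,G} M still reaches {N} ∋ N.
M↔N cannot be blocked by any observed set — no back-door set.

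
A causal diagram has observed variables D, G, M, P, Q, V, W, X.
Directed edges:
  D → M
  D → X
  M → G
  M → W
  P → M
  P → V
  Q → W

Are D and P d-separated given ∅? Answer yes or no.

Yes — D ⊥ P | ∅.

Bayes-Ball from D | ∅ reaches {G,M,W,X}.
P ∉ reach(D|∅) ⇒ D ⊥ P | ∅.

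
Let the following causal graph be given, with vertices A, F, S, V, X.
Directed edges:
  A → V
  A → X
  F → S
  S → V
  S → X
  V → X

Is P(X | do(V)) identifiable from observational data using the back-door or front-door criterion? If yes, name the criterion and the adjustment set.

desc(V)\{V}={X}; candidates ⊆ {A,F,S}.
size 0: {}; under {} V still reaches {A,F,S,X} ∋ X.
size 1: {A}, {F}, {S}; under {A} V still reaches {F,S,X} ∋ X.
{A,S}: V⊥X given {A,S} in G with V→· removed — back-door holds.
P(X|do(V)) = Σ_{A,S} P(X|V,A,S)·P(A,S).

P(X|do(V)): backdoor, adjust for {A, S}.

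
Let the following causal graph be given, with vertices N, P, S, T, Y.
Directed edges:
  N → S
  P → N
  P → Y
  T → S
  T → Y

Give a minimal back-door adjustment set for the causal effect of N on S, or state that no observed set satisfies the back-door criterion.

N→S: minimal back-door set ∅.

desc(N)\{N}={S}; candidates ⊆ {P,T,Y}.
∅: N⊥S given ∅ in G with N→· removed — back-door holds.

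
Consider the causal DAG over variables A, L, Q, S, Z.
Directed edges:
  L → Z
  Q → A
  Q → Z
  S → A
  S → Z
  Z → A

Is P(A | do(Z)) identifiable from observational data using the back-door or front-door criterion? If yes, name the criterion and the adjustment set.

desc(Z)\{Z}={A}; candidates ⊆ {L,Q,S}.
size 0: {}; under {} Z still reaches {A,L,Q,S} ∋ A.
size 1: {L}, {Q}, {S}; under {L} Z still reaches {A,Q,S} ∋ A.
{Q,S}: Z⊥A given {Q,S} in G with Z→· removed — back-door holds.
P(A|do(Z)) = Σ_{Q,S} P(A|Z,Q,S)·P(Q,S).

P(A|do(Z)): backdoor, adjust for {Q, S}.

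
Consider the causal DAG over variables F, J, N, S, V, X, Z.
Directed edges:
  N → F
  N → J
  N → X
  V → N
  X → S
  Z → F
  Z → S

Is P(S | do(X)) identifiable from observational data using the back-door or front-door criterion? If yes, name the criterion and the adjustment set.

P(S|do(X)): backdoor, adjust for ∅.

desc(X)\{X}={S}; candidates ⊆ {F,J,N,V,Z}.
∅: X⊥S given ∅ in G with X→· removed — back-door holds.
P(S|do(X)) = P(S|X) — no adjustment needed.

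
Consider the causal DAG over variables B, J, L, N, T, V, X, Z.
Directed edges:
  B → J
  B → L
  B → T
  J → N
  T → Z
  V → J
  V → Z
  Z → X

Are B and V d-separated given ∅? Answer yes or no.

Yes — B ⊥ V | ∅.

Bayes-Ball from B | ∅ reaches {J,L,N,T,X,Z}.
V ∉ reach(B|∅) ⇒ B ⊥ V | ∅.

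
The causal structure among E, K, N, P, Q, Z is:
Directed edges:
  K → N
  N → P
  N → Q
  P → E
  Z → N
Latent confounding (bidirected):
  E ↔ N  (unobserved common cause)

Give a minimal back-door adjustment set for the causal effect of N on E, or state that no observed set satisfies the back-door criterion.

N→E: no observed back-door set.

desc(N)\{N}={E,P,Q}; candidates ⊆ {K,Z}.
N↔E: latent back-door arc(s) into N.
size 0: {}; under {} N still reaches {E,K,Z} ∋ E.
size 1: {K}, {Z}; under {K} N still reaches {E,Z} ∋ E.
size 2: {K,Z}; under {K,Z} N still reaches {E} ∋ E.
N↔E cannot be blocked by any observed set — no back-door set.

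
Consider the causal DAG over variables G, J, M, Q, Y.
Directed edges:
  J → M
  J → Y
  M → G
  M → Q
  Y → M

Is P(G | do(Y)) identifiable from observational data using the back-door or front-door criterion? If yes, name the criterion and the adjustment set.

P(G|do(Y)): backdoor, adjust for {J}.

desc(Y)\{Y}={G,M,Q}; candidates ⊆ {J}.
size 0: {}; under {} Y still reaches {G,J,M,Q} ∋ G.
{J}: Y⊥G given {J} in G with Y→· removed — back-door holds.
P(G|do(Y)) = Σ_{J} P(G|Y,J)·P(J).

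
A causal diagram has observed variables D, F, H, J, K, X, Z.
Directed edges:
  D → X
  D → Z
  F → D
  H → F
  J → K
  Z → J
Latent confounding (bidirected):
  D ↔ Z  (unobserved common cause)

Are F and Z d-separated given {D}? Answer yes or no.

No — F and Z are d-connected given {D}.

Bayes-Ball from F | {D} reaches {H,J,K,Z}.
Z ∈ reach(F|{D}) ⇒ F ⊥̸ Z | {D}.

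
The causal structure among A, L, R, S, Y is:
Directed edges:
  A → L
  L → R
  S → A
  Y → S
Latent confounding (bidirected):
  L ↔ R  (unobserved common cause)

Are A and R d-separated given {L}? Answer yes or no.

No — A and R are d-connected given {L}.

Bayes-Ball from A | {L} reaches {R,S,Y}.
R ∈ reach(A|{L}) ⇒ A ⊥̸ R | {L}.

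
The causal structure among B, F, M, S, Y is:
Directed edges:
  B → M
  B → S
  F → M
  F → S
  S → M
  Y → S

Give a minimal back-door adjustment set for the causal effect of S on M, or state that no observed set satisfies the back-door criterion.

desc(S)\{S}={M}; candidates ⊆ {B,F,Y}.
size 0: {}; under {} S still reaches {B,F,M,Y} ∋ M.
size 1: {B}, {F}, {Y}; under {B} S still reaches {F,M,Y} ∋ M.
{B,F}: S⊥M given {B,F} in G with S→· removed — back-door holds.

S→M: minimal back-door set {B, F}.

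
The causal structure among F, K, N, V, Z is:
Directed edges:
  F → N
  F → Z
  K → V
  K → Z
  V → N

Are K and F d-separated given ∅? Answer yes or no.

Bayes-Ball from K | ∅ reaches {N,V,Z}.
F ∉ reach(K|∅) ⇒ K ⊥ F | ∅.

Yes — K ⊥ F | ∅.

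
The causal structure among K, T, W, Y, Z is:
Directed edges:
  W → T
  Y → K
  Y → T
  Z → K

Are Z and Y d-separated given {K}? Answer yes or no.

No — Z and Y are d-connected given {K}.

Bayes-Ball from Z | {K} reaches {T,Y}.
Y ∈ reach(Z|{K}) ⇒ Z ⊥̸ Y | {K}.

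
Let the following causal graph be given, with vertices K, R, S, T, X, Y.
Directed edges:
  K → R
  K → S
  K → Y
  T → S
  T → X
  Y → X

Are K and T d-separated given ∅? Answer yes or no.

Yes — K ⊥ T | ∅.

Bayes-Ball from K | ∅ reaches {R,S,X,Y}.
T ∉ reach(K|∅) ⇒ K ⊥ T | ∅.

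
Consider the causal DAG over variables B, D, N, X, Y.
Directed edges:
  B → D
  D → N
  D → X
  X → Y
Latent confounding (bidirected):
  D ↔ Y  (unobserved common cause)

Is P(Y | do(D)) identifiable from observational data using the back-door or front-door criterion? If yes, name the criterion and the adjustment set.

desc(D)\{D}={N,X,Y}; candidates ⊆ {B}.
D↔Y: latent back-door arc(s) into D.
size 0: {}; under {} D still reaches {B,Y} ∋ Y.
size 1: {B}; under {B} D still reaches {Y} ∋ Y.
D↔Y cannot be blocked by any observed set — no back-door set.
{X}: (i) intercepts every directed D→Y path; (ii) no back-door D→{X}; (iii) {D} blocks every back-door {X}→Y. Front-door holds.
P(Y|do(D)) = Σ_{X} P(X|D) Σ_{D'} P(Y|X,D')P(D').

P(Y|do(D)): frontdoor, adjust for {X}.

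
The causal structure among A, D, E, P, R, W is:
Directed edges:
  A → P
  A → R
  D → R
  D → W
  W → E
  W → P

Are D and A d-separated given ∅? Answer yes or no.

Yes — D ⊥ A | ∅.

Bayes-Ball from D | ∅ reaches {E,P,R,W}.
A ∉ reach(D|∅) ⇒ D ⊥ A | ∅.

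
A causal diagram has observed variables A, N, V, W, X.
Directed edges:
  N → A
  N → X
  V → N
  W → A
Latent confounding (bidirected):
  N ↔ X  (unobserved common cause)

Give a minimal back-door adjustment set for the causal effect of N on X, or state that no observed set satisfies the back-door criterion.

N→X: no observed back-door set.

desc(N)\{N}={A,X}; candidates ⊆ {V,W}.
N↔X: latent back-door arc(s) into N.
size 0: {}; under {} N still reaches {V,X} ∋ X.
size 1: {V}, {W}; under {V} N still reaches {X} ∋ X.
size 2: {V,W}; under {V,W} N still reaches {X} ∋ X.
N↔X cannot be blocked by any observed set — no back-door set.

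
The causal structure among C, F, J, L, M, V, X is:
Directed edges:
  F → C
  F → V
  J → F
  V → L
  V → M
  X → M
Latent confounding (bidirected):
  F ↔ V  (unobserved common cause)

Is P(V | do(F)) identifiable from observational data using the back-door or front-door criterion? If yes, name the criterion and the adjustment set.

P(V|do(F)): not identifiable (no BD/FD set).

desc(F)\{F}={C,L,M,V}; candidates ⊆ {J,X}.
F↔V: latent back-door arc(s) into F.
size 0: {}; under {} F still reaches {J,L,M,V} ∋ V.
size 1: {J}, {X}; under {J} F still reaches {L,M,V} ∋ V.
size 2: {J,X}; under {J,X} F still reaches {L,M,V} ∋ V.
F↔V cannot be blocked by any observed set — no back-door set.
No mediator lies on a directed F→…→V path.
Neither criterion identifies P(V|do(F)) in this graph.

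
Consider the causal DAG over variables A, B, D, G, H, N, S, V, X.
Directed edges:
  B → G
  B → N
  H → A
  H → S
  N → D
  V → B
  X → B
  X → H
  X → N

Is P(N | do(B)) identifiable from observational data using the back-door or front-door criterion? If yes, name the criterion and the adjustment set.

P(N|do(B)): backdoor, adjust for {X}.

desc(B)\{B}={D,G,N}; candidates ⊆ {A,H,S,V,X}.
size 0: {}; under {} B still reaches {A,D,H,N,S,V,X} ∋ N.
{X}: B⊥N given {X} in G with B→· removed — back-door holds.
P(N|do(B)) = Σ_{X} P(N|B,X)·P(X).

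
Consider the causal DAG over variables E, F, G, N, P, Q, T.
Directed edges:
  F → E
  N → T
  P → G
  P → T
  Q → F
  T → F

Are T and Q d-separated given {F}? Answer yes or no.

Bayes-Ball from T | {F} reaches {G,N,P,Q}.
Q ∈ reach(T|{F}) ⇒ T ⊥̸ Q | {F}.

No — T and Q are d-connected given {F}.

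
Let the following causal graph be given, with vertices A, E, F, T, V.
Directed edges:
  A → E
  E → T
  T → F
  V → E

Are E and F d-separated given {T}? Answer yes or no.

Yes — E ⊥ F | {T}.

Bayes-Ball from E | {T} reaches {A,V}.
F ∉ reach(E|{T}) ⇒ E ⊥ F | {T}.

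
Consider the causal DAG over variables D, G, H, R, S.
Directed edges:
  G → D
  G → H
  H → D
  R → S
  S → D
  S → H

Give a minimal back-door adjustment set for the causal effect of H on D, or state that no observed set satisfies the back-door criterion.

desc(H)\{H}={D}; candidates ⊆ {G,R,S}.
size 0: {}; under {} H still reaches {D,G,R,S} ∋ D.
size 1: {G}, {R}, {S}; under {G} H still reaches {D,R,S} ∋ D.
{G,S}: H⊥D given {G,S} in G with H→· removed — back-door holds.

H→D: minimal back-door set {G, S}.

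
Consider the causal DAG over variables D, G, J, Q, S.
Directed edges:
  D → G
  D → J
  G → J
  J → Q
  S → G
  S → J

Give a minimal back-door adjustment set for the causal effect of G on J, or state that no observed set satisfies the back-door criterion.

G→J: minimal back-door set {D, S}.

desc(G)\{G}={J,Q}; candidates ⊆ {D,S}.
size 0: {}; under {} G still reaches {D,J,Q,S} ∋ J.
size 1: {D}, {S}; under {D} G still reaches {J,Q,S} ∋ J.
{D,S}: G⊥J given {D,S} in G with G→· removed — back-door holds.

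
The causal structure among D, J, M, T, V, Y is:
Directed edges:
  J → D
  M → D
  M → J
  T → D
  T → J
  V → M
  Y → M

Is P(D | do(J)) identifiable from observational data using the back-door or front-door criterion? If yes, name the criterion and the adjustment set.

desc(J)\{J}={D}; candidates ⊆ {M,T,V,Y}.
size 0: {}; under {} J still reaches {D,M,T,V,Y} ∋ D.
size 1: {M}, {T}, {V} …(+1); under {M} J still reaches {D,T} ∋ D.
{M,T}: J⊥D given {M,T} in G with J→· removed — back-door holds.
P(D|do(J)) = Σ_{M,T} P(D|J,M,T)·P(M,T).

P(D|do(J)): backdoor, adjust for {M, T}.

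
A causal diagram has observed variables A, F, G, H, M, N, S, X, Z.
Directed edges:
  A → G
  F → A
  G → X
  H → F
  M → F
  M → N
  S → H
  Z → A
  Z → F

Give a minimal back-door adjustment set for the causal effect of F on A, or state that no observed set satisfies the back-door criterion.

desc(F)\{F}={A,G,X}; candidates ⊆ {H,M,N,S,Z}.
size 0: {}; under {} F still reaches {A,G,H,M,N,S,X,Z} ∋ A.
{Z}: F⊥A given {Z} in G with F→· removed — back-door holds.

F→A: minimal back-door set {Z}.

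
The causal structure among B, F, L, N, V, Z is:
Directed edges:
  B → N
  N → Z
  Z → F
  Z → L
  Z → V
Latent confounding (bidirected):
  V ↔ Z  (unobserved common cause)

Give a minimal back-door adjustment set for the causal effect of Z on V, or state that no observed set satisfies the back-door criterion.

desc(Z)\{Z}={F,L,V}; candidates ⊆ {B,N}.
Z↔V: latent back-door arc(s) into Z.
size 0: {}; under {} Z still reaches {B,N,V} ∋ V.
size 1: {B}, {N}; under {B} Z still reaches {N,V} ∋ V.
size 2: {B,N}; under {B,N} Z still reaches {V} ∋ V.
Z↔V cannot be blocked by any observed set — no back-door set.

Z→V: no observed back-door set.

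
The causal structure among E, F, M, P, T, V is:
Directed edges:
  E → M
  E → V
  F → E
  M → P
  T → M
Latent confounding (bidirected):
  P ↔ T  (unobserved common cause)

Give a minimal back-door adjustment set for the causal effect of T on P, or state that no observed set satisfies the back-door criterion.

T→P: no observed back-door set.

desc(T)\{T}={M,P}; candidates ⊆ {E,F,V}.
T↔P: latent back-door arc(s) into T.
size 0: {}; under {} T still reaches {P} ∋ P.
size 1: {E}, {F}, {V}; under {E} T still reaches {P} ∋ P.
size 2: {E,F}, {E,V}, {F,V}; under {E,F} T still reaches {P} ∋ P.
T↔P cannot be blocked by any observed set — no back-door set.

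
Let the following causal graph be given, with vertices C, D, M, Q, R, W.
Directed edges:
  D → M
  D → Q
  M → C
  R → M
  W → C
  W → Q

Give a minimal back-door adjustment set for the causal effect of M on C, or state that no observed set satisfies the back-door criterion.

M→C: minimal back-door set ∅.

desc(M)\{M}={C}; candidates ⊆ {D,Q,R,W}.
∅: M⊥C given ∅ in G with M→· removed — back-door holds.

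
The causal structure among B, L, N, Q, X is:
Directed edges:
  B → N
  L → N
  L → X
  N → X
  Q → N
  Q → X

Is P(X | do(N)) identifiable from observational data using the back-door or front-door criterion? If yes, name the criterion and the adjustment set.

desc(N)\{N}={X}; candidates ⊆ {B,L,Q}.
size 0: {}; under {} N still reaches {B,L,Q,X} ∋ X.
size 1: {B}, {L}, {Q}; under {B} N still reaches {L,Q,X} ∋ X.
{L,Q}: N⊥X given {L,Q} in G with N→· removed — back-door holds.
P(X|do(N)) = Σ_{L,Q} P(X|N,L,Q)·P(L,Q).

P(X|do(N)): backdoor, adjust for {L, Q}.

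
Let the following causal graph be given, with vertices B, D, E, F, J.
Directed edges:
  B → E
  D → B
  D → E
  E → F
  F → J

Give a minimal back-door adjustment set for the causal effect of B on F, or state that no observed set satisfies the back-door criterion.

desc(B)\{B}={E,F,J}; candidates ⊆ {D}.
size 0: {}; under {} B still reaches {D,E,F,J} ∋ F.
{D}: B⊥F given {D} in G with B→· removed — back-door holds.

B→F: minimal back-door set {D}.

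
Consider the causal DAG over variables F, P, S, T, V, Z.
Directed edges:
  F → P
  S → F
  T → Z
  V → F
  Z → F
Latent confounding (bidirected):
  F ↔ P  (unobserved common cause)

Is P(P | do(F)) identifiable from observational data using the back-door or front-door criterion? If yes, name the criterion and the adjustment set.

desc(F)\{F}={P}; candidates ⊆ {S,T,V,Z}.
F↔P: latent back-door arc(s) into F.
size 0: {}; under {} F still reaches {P,S,T,V,Z} ∋ P.
size 1: {S}, {T}, {V} …(+1); under {S} F still reaches {P,T,V,Z} ∋ P.
size 2: {S,T}, {S,V}, {S,Z} …(+3); under {S,T} F still reaches {P,V,Z} ∋ P.
F↔P cannot be blocked by any observed set — no back-door set.
No mediator lies on a directed F→…→P path.
Neither criterion identifies P(P|do(F)) in this graph.

P(P|do(F)): not identifiable (no BD/FD set).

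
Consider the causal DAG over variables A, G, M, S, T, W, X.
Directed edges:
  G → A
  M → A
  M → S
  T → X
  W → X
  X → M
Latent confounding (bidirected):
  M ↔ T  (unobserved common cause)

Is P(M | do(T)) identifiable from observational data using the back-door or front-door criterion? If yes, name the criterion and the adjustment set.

desc(T)\{T}={A,M,S,X}; candidates ⊆ {G,W}.
T↔M: latent back-door arc(s) into T.
size 0: {}; under {} T still reaches {A,M,S} ∋ M.
size 1: {G}, {W}; under {G} T still reaches {A,M,S} ∋ M.
size 2: {G,W}; under {G,W} T still reaches {A,M,S} ∋ M.
T↔M cannot be blocked by any observed set — no back-door set.
{X}: (i) intercepts every directed T→M path; (ii) no back-door T→{X}; (iii) {T} blocks every back-door {X}→M. Front-door holds.
P(M|do(T)) = Σ_{X} P(X|T) Σ_{T'} P(M|X,T')P(T').

P(M|do(T)): frontdoor, adjust for {X}.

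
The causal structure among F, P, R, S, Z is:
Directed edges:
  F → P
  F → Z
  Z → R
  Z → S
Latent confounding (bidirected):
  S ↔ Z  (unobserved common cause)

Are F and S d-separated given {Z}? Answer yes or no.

No — F and S are d-connected given {Z}.

Bayes-Ball from F | {Z} reaches {P,S}.
S ∈ reach(F|{Z}) ⇒ F ⊥̸ S | {Z}.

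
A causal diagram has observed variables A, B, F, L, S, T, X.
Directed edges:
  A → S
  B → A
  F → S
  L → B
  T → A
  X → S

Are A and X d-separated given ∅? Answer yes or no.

Bayes-Ball from A | ∅ reaches {B,L,S,T}.
X ∉ reach(A|∅) ⇒ A ⊥ X | ∅.

Yes — A ⊥ X | ∅.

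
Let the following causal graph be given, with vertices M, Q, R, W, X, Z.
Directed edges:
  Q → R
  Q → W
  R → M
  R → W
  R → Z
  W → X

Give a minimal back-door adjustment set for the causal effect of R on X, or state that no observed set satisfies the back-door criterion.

desc(R)\{R}={M,W,X,Z}; candidates ⊆ {Q}.
size 0: {}; under {} R still reaches {Q,W,X} ∋ X.
{Q}: R⊥X given {Q} in G with R→· removed — back-door holds.

R→X: minimal back-door set {Q}.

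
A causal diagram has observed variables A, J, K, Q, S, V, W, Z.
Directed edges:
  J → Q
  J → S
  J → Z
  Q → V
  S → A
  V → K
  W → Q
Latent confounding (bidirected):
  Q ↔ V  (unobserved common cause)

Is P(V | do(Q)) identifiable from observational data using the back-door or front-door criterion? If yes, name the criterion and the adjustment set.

P(V|do(Q)): not identifiable (no BD/FD set).

desc(Q)\{Q}={K,V}; candidates ⊆ {A,J,S,W,Z}.
Q↔V: latent back-door arc(s) into Q.
size 0: {}; under {} Q still reaches {A,J,K,S,V,W,Z} ∋ V.
size 1: {A}, {J}, {S} …(+2); under {A} Q still reaches {J,K,S,V,W,Z} ∋ V.
size 2: {A,J}, {A,S}, {A,W} …(+7); under {A,J} Q still reaches {K,V,W} ∋ V.
Q↔V cannot be blocked by any observed set — no back-door set.
No mediator lies on a directed Q→…→V path.
Neither criterion identifies P(V|do(Q)) in this graph.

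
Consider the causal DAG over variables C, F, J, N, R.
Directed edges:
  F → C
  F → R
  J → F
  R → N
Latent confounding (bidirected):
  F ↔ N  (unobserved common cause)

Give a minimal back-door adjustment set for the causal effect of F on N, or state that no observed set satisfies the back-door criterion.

F→N: no observed back-door set.

desc(F)\{F}={C,N,R}; candidates ⊆ {J}.
F↔N: latent back-door arc(s) into F.
size 0: {}; under {} F still reaches {J,N} ∋ N.
size 1: {J}; under {J} F still reaches {N} ∋ N.
F↔N cannot be blocked by any observed set — no back-door set.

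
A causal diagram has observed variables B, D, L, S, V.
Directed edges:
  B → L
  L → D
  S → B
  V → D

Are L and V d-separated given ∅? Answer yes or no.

Yes — L ⊥ V | ∅.

Bayes-Ball from L | ∅ reaches {B,D,S}.
V ∉ reach(L|∅) ⇒ L ⊥ V | ∅.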